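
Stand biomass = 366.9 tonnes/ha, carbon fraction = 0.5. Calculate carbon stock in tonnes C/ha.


Formula: Carbon Stock = Biomass * Carbon Fraction
C = 366.9 t/ha * 0.5
C = 183.5 t C/ha

183.5


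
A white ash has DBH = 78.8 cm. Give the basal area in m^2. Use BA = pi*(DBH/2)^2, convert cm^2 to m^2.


Formula: BA = pi * (DBH/2)^2 / 10000  (cm^2 to m^2)
Radius = DBH/2 = 78.8/2 = 39.4 cm
BA = pi * 39.4^2 / 10000
   = 4876.8828 cm^2 / 10000
   = 0.4877 m^2

0.4877


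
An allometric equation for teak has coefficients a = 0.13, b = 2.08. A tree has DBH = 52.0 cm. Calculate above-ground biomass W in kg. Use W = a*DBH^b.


Formula: W = a * DBH^b  (allometric power law)
DBH^b = 52.0^2.08 = 3709.2573
W = 0.13 * 3709.2573 = 482.2 kg

482.2


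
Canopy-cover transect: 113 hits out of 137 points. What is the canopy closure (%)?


Formula: Canopy closure = covered points / total points * 100
Closure = 113 / 137 * 100
Closure = 0.8248 * 100 = 82.5%

82.5


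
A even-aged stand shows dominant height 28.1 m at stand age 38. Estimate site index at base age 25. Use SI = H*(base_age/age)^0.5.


Formula: SI = H_dom * (base_age / age)^0.5
Age ratio = 25 / 38 = 0.65789
sqrt(age_ratio) = 0.81111
SI = 28.1 * 0.81111 = 22.8 m

22.8


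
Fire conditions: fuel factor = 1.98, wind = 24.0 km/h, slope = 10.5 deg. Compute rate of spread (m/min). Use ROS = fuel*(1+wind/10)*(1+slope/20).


Formula: ROS = fuel * (1 + wind/10) * (1 + slope/20)
Wind factor = 1 + 24.0/10 = 3.4
Slope factor = 1 + 10.5/20 = 1.525
ROS = 1.98 * 3.4 * 1.525 = 10.27 m/min

10.27


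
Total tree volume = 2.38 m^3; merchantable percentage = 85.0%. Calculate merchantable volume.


Formula: MV = V_total * (merchantable_pct / 100)
Merchantable fraction = 85.0% / 100 = 0.85
MV = 2.38 m^3 * 0.85 = 2.023 m^3

2.023


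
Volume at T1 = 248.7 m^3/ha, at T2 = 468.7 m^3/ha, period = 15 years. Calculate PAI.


Formula: PAI = (V_T2 - V_T1) / (T2 - T1)
Volume increment = 468.7 - 248.7 = 220.0 m^3/ha
PAI = 220.0 / 15 = 14.67 m^3/ha/year

14.67


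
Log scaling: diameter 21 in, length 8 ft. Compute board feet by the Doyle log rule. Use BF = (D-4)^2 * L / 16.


Doyle: BF = (D - 4)^2 * L / 16
Adjusted diameter = 21 - 4 = 17 in
(D-4)^2 = 17^2 = 289
BF = 289 * 8 / 16 = 145 BF

145


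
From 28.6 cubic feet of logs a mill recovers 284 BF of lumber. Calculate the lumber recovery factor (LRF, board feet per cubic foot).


Formula: LRF = Lumber Output (BF) / Log Input (ft^3)
LRF = 284 BF / 28.6 ft^3
LRF = 9.93 BF/ft^3

9.93


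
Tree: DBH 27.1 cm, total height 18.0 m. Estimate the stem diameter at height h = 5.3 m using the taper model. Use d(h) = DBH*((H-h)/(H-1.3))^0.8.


Taper: d(h) = DBH * ((H - h) / (H - 1.3))^0.8
Numerator = H - h = 18.0 - 5.3 = 12.7 m
Denominator = H - 1.3 = 18.0 - 1.3 = 16.7 m
Ratio = 12.7 / 16.7 = 0.76048
d = 27.1 * 0.76048^0.8 = 21.8 cm

21.8


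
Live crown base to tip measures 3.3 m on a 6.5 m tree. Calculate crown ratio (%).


Formula: Crown Ratio = (Crown Length / Total Height) * 100
CR = (3.3 m / 6.5 m) * 100
CR = 0.5077 * 100 = 50.8%

50.8


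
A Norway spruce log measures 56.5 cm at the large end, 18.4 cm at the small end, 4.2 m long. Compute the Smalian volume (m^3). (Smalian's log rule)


Smalian: V = (A1 + A2)/2 * L,  A = pi*(D/200)^2
A1 = pi*(56.5/200)^2 = 0.250719 m^2
A2 = pi*(18.4/200)^2 = 0.02659 m^2
V = (0.250719+0.02659)/2*4.2 = 0.5823 m^3

0.5823


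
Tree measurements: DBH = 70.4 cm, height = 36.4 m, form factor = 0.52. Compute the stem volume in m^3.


Formula: V = pi * (DBH/200)^2 * H * ff
Radius = DBH/200 = 70.4/200 = 0.352 m
Radius^2 = 0.352^2 = 0.123904 m^2
V = pi * 0.123904 * 36.4 * 0.52
V = 7.368 m^3

7.368


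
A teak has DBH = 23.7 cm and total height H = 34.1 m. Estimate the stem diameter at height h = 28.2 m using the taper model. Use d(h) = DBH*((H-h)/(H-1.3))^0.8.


Taper: d(h) = DBH * ((H - h) / (H - 1.3))^0.8
Numerator = H - h = 34.1 - 28.2 = 5.9 m
Denominator = H - 1.3 = 34.1 - 1.3 = 32.8 m
Ratio = 5.9 / 32.8 = 0.17988
d = 23.7 * 0.17988^0.8 = 6.0 cm

6.0


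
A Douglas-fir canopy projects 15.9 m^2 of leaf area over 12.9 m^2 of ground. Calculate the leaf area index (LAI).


Formula: LAI = total leaf area / ground area  (dimensionless)
LAI = 15.9 m^2 / 12.9 m^2
LAI = 1.23

1.23


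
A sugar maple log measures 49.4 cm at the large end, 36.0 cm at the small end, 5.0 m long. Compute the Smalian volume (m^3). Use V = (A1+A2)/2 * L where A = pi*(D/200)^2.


Smalian: V = (A1 + A2)/2 * L,  A = pi*(D/200)^2
A1 = pi*(49.4/200)^2 = 0.191665 m^2
A2 = pi*(36.0/200)^2 = 0.101788 m^2
V = (0.191665+0.101788)/2*5.0 = 0.7336 m^3

0.7336


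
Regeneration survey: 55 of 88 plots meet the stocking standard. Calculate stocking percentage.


Formula: Stocking % = stocked plots / total plots * 100
Stocking = 55 / 88 * 100
Stocking = 0.625 * 100 = 62.5%

62.5


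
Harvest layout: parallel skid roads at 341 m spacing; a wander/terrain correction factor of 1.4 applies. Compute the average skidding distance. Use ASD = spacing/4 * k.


Formula: ASD = (spacing / 4) * correction
Uncorrected distance = spacing / 4 = 341 / 4 = 85.25 m
ASD = 85.25 * 1.4 = 119 m

119


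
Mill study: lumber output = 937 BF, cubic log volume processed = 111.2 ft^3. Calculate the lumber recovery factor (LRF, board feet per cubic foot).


Formula: LRF = Lumber Output (BF) / Log Input (ft^3)
LRF = 937 BF / 111.2 ft^3
LRF = 8.43 BF/ft^3

8.43


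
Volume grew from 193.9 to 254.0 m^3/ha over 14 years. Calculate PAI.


Formula: PAI = (V_T2 - V_T1) / (T2 - T1)
Volume increment = 254.0 - 193.9 = 60.1 m^3/ha
PAI = 60.1 / 14 = 4.29 m^3/ha/year

4.29


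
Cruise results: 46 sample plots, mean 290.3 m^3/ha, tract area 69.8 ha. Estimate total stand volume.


Formula: Total Volume = Mean Volume per ha * Total Area
Total Volume = 290.3 m^3/ha * 69.8 ha
Total Volume = 20263 m^3

20263


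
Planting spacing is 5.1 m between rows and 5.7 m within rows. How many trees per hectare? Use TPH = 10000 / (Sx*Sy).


Formula: TPH = 10000 m^2/ha / (spacing_x * spacing_y)
Area per tree = 5.1 m * 5.7 m = 29.07 m^2
TPH = 10000 / 29.07 = 344 trees/ha

344


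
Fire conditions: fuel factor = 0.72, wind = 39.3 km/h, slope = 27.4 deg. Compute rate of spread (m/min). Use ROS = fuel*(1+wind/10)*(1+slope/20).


Formula: ROS = fuel * (1 + wind/10) * (1 + slope/20)
Wind factor = 1 + 39.3/10 = 4.93
Slope factor = 1 + 27.4/20 = 2.37
ROS = 0.72 * 4.93 * 2.37 = 8.41 m/min

8.41


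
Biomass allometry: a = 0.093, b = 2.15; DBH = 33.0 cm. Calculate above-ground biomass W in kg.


Formula: W = a * DBH^b  (allometric power law)
DBH^b = 33.0^2.15 = 1839.9455
W = 0.093 * 1839.9455 = 171.1 kg

171.1


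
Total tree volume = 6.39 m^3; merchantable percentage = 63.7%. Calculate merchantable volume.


Formula: MV = V_total * (merchantable_pct / 100)
Merchantable fraction = 63.7% / 100 = 0.637
MV = 6.39 m^3 * 0.637 = 4.07 m^3

4.07


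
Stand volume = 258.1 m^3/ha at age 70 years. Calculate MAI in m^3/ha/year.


Formula: MAI = Total Volume / Stand Age
MAI = 258.1 m^3/ha / 70 years
MAI = 3.69 m^3/ha/year

3.69


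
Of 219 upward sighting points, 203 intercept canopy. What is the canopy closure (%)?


Formula: Canopy closure = covered points / total points * 100
Closure = 203 / 219 * 100
Closure = 0.9269 * 100 = 92.7%

92.7


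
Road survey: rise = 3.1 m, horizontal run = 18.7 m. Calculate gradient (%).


Formula: Gradient = rise / run * 100
Gradient = 3.1 / 18.7 * 100 = 16.6%

16.6


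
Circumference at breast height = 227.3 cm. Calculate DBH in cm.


Formula: DBH = C / pi
DBH = 227.3 / pi
pi = 3.14159...
DBH = 72.4 cm

72.4


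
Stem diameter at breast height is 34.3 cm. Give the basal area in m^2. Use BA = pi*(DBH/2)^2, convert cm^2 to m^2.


Formula: BA = pi * (DBH/2)^2 / 10000  (cm^2 to m^2)
Radius = DBH/2 = 34.3/2 = 17.15 cm
BA = pi * 17.15^2 / 10000
   = 924.0131 cm^2 / 10000
   = 0.0924 m^2

0.0924


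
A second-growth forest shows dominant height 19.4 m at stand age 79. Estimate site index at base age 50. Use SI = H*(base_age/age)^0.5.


Formula: SI = H_dom * (base_age / age)^0.5
Age ratio = 50 / 79 = 0.63291
sqrt(age_ratio) = 0.79556
SI = 19.4 * 0.79556 = 15.4 m

15.4


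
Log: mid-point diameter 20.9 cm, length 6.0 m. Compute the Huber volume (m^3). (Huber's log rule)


Huber: V = Am * L,  Am = pi*(Dm/200)^2
Am = pi*(20.9/200)^2 = 0.034307 m^2
V = 0.034307*6.0 = 0.2058 m^3

0.2058


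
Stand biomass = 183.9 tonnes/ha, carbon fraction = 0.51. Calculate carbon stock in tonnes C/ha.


Formula: Carbon Stock = Biomass * Carbon Fraction
C = 183.9 t/ha * 0.51
C = 93.8 t C/ha

93.8


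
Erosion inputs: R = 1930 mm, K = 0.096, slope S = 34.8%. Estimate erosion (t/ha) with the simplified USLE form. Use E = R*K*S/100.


Formula: E = R * K * S / 100  (simplified USLE)
R * K = 1930 * 0.096 = 185.28
E = 185.28 * 34.8 / 100 = 64.48 t/ha

64.48


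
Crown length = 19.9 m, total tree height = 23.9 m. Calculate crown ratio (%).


Formula: Crown Ratio = (Crown Length / Total Height) * 100
CR = (19.9 m / 23.9 m) * 100
CR = 0.8326 * 100 = 83.3%

83.3


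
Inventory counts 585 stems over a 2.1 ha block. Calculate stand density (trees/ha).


Formula: Stand Density = N_trees / Area_ha
Density = 585 trees / 2.1 ha
Density = 279 trees/ha

279


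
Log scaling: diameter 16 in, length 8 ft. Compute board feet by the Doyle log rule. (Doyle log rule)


Doyle: BF = (D - 4)^2 * L / 16
Adjusted diameter = 16 - 4 = 12 in
(D-4)^2 = 12^2 = 144
BF = 144 * 8 / 16 = 72 BF

72


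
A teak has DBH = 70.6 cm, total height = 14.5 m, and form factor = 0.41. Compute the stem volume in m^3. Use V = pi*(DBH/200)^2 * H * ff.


Formula: V = pi * (DBH/200)^2 * H * ff
Radius = DBH/200 = 70.6/200 = 0.353 m
Radius^2 = 0.353^2 = 0.124609 m^2
V = pi * 0.124609 * 14.5 * 0.41
V = 2.327 m^3

2.327


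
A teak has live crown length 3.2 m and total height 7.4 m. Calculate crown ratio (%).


Formula: Crown Ratio = (Crown Length / Total Height) * 100
CR = (3.2 m / 7.4 m) * 100
CR = 0.4324 * 100 = 43.2%

43.2


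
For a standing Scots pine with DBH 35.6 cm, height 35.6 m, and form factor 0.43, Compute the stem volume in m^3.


Formula: V = pi * (DBH/200)^2 * H * ff
Radius = DBH/200 = 35.6/200 = 0.178 m
Radius^2 = 0.178^2 = 0.031684 m^2
V = pi * 0.031684 * 35.6 * 0.43
V = 1.524 m^3

1.524


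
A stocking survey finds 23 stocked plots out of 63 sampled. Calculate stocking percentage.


Formula: Stocking % = stocked plots / total plots * 100
Stocking = 23 / 63 * 100
Stocking = 0.3651 * 100 = 36.5%

36.5


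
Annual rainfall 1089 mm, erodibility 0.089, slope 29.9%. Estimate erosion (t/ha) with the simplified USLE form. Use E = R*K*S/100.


Formula: E = R * K * S / 100  (simplified USLE)
R * K = 1089 * 0.089 = 96.921
E = 96.921 * 29.9 / 100 = 28.98 t/ha

28.98


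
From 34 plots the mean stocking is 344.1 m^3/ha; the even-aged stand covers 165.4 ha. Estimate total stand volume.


Formula: Total Volume = Mean Volume per ha * Total Area
Total Volume = 344.1 m^3/ha * 165.4 ha
Total Volume = 56914 m^3

56914


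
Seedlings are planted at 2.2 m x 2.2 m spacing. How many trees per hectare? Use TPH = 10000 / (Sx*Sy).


Formula: TPH = 10000 m^2/ha / (spacing_x * spacing_y)
Area per tree = 2.2 m * 2.2 m = 4.84 m^2
TPH = 10000 / 4.84 = 2066 trees/ha

2066


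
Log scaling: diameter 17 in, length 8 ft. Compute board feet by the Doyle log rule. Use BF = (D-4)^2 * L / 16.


Doyle: BF = (D - 4)^2 * L / 16
Adjusted diameter = 17 - 4 = 13 in
(D-4)^2 = 13^2 = 169
BF = 169 * 8 / 16 = 85 BF

85


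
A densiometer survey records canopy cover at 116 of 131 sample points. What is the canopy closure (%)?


Formula: Canopy closure = covered points / total points * 100
Closure = 116 / 131 * 100
Closure = 0.8855 * 100 = 88.5%

88.5


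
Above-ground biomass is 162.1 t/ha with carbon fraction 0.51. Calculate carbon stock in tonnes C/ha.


Formula: Carbon Stock = Biomass * Carbon Fraction
C = 162.1 t/ha * 0.51
C = 82.7 t C/ha

82.7


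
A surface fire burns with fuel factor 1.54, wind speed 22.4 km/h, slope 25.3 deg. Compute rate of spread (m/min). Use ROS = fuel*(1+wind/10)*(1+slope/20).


Formula: ROS = fuel * (1 + wind/10) * (1 + slope/20)
Wind factor = 1 + 22.4/10 = 3.24
Slope factor = 1 + 25.3/20 = 2.265
ROS = 1.54 * 3.24 * 2.265 = 11.3 m/min

11.3


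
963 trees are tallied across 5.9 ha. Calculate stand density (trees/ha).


Formula: Stand Density = N_trees / Area_ha
Density = 963 trees / 5.9 ha
Density = 163 trees/ha

163


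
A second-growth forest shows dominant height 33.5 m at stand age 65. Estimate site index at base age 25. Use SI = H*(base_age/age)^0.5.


Formula: SI = H_dom * (base_age / age)^0.5
Age ratio = 25 / 65 = 0.38462
sqrt(age_ratio) = 0.62017
SI = 33.5 * 0.62017 = 20.8 m

20.8


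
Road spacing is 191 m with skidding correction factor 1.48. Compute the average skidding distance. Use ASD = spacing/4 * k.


Formula: ASD = (spacing / 4) * correction
Uncorrected distance = spacing / 4 = 191 / 4 = 47.75 m
ASD = 47.75 * 1.48 = 71 m

71


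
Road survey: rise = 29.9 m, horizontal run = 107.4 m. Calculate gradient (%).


Formula: Gradient = rise / run * 100
Gradient = 29.9 / 107.4 * 100 = 27.8%

27.8


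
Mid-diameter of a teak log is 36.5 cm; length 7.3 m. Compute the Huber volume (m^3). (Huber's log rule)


Huber: V = Am * L,  Am = pi*(Dm/200)^2
Am = pi*(36.5/200)^2 = 0.104635 m^2
V = 0.104635*7.3 = 0.7638 m^3

0.7638


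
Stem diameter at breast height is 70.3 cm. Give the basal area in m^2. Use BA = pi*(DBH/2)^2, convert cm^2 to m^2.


Formula: BA = pi * (DBH/2)^2 / 10000  (cm^2 to m^2)
Radius = DBH/2 = 70.3/2 = 35.15 cm
BA = pi * 35.15^2 / 10000
   = 3881.5084 cm^2 / 10000
   = 0.3882 m^2

0.3882


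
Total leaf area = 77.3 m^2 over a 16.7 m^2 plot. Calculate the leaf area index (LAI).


Formula: LAI = total leaf area / ground area  (dimensionless)
LAI = 77.3 m^2 / 16.7 m^2
LAI = 4.63

4.63


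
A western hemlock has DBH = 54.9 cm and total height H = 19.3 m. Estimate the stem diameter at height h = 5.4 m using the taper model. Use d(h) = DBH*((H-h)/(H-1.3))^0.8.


Taper: d(h) = DBH * ((H - h) / (H - 1.3))^0.8
Numerator = H - h = 19.3 - 5.4 = 13.9 m
Denominator = H - 1.3 = 19.3 - 1.3 = 18.0 m
Ratio = 13.9 / 18.0 = 0.77222
d = 54.9 * 0.77222^0.8 = 44.6 cm

44.6


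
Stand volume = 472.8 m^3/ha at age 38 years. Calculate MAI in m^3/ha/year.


Formula: MAI = Total Volume / Stand Age
MAI = 472.8 m^3/ha / 38 years
MAI = 12.44 m^3/ha/year

12.44


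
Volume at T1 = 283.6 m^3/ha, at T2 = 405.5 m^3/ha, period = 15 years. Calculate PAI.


Formula: PAI = (V_T2 - V_T1) / (T2 - T1)
Volume increment = 405.5 - 283.6 = 121.9 m^3/ha
PAI = 121.9 / 15 = 8.13 m^3/ha/year

8.13


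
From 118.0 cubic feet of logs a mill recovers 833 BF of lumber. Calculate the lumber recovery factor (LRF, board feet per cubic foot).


Formula: LRF = Lumber Output (BF) / Log Input (ft^3)
LRF = 833 BF / 118.0 ft^3
LRF = 7.06 BF/ft^3

7.06


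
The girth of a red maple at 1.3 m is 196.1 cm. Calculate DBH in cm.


Formula: DBH = C / pi
DBH = 196.1 / pi
pi = 3.14159...
DBH = 62.4 cm

62.4


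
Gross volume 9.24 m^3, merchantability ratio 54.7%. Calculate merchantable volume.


Formula: MV = V_total * (merchantable_pct / 100)
Merchantable fraction = 54.7% / 100 = 0.547
MV = 9.24 m^3 * 0.547 = 5.054 m^3

5.054


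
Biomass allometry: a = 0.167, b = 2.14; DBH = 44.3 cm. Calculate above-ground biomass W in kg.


Formula: W = a * DBH^b  (allometric power law)
DBH^b = 44.3^2.14 = 3336.5987
W = 0.167 * 3336.5987 = 557.2 kg

557.2


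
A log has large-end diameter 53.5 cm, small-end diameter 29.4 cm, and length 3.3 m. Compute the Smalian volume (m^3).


Smalian: V = (A1 + A2)/2 * L,  A = pi*(D/200)^2
A1 = pi*(53.5/200)^2 = 0.224801 m^2
A2 = pi*(29.4/200)^2 = 0.067887 m^2
V = (0.224801+0.067887)/2*3.3 = 0.4829 m^3

0.4829


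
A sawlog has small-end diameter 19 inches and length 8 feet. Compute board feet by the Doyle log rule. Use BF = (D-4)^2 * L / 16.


Doyle: BF = (D - 4)^2 * L / 16
Adjusted diameter = 19 - 4 = 15 in
(D-4)^2 = 15^2 = 225
BF = 225 * 8 / 16 = 113 BF

113


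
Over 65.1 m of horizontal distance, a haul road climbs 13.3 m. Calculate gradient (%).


Formula: Gradient = rise / run * 100
Gradient = 13.3 / 65.1 * 100 = 20.4%

20.4


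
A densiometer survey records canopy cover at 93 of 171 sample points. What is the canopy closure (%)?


Formula: Canopy closure = covered points / total points * 100
Closure = 93 / 171 * 100
Closure = 0.5439 * 100 = 54.4%

54.4


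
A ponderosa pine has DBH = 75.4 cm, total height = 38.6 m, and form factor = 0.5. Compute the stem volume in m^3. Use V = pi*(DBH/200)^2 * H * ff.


Formula: V = pi * (DBH/200)^2 * H * ff
Radius = DBH/200 = 75.4/200 = 0.377 m
Radius^2 = 0.377^2 = 0.142129 m^2
V = pi * 0.142129 * 38.6 * 0.5
V = 8.618 m^3

8.618


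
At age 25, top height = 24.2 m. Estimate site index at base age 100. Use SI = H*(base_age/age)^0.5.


Formula: SI = H_dom * (base_age / age)^0.5
Age ratio = 100 / 25 = 4.0
sqrt(age_ratio) = 2.0
SI = 24.2 * 2.0 = 48.4 m

48.4


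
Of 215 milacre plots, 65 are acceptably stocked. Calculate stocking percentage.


Formula: Stocking % = stocked plots / total plots * 100
Stocking = 65 / 215 * 100
Stocking = 0.3023 * 100 = 30.2%

30.2


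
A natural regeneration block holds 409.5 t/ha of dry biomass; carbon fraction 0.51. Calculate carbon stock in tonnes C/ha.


Formula: Carbon Stock = Biomass * Carbon Fraction
C = 409.5 t/ha * 0.51
C = 208.8 t C/ha

208.8


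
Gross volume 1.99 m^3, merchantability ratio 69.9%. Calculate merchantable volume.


Formula: MV = V_total * (merchantable_pct / 100)
Merchantable fraction = 69.9% / 100 = 0.699
MV = 1.99 m^3 * 0.699 = 1.391 m^3

1.391


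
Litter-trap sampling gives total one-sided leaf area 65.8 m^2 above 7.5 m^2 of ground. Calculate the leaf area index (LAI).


Formula: LAI = total leaf area / ground area  (dimensionless)
LAI = 65.8 m^2 / 7.5 m^2
LAI = 8.77

8.77


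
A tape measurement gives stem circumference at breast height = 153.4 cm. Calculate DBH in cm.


Formula: DBH = C / pi
DBH = 153.4 / pi
pi = 3.14159...
DBH = 48.8 cm

48.8


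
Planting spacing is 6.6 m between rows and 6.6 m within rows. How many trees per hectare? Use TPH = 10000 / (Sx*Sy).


Formula: TPH = 10000 m^2/ha / (spacing_x * spacing_y)
Area per tree = 6.6 m * 6.6 m = 43.56 m^2
TPH = 10000 / 43.56 = 230 trees/ha

230


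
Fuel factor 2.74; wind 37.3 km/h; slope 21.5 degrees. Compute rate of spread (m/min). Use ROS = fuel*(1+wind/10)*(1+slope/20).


Formula: ROS = fuel * (1 + wind/10) * (1 + slope/20)
Wind factor = 1 + 37.3/10 = 4.73
Slope factor = 1 + 21.5/20 = 2.075
ROS = 2.74 * 4.73 * 2.075 = 26.89 m/min

26.89


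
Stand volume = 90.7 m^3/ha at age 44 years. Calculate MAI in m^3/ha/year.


Formula: MAI = Total Volume / Stand Age
MAI = 90.7 m^3/ha / 44 years
MAI = 2.06 m^3/ha/year

2.06


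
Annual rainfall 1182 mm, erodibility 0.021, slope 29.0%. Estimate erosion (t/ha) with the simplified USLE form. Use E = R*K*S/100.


Formula: E = R * K * S / 100  (simplified USLE)
R * K = 1182 * 0.021 = 24.822
E = 24.822 * 29.0 / 100 = 7.2 t/ha

7.2


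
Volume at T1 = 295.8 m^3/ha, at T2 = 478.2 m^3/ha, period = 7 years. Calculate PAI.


Formula: PAI = (V_T2 - V_T1) / (T2 - T1)
Volume increment = 478.2 - 295.8 = 182.4 m^3/ha
PAI = 182.4 / 7 = 26.06 m^3/ha/year

26.06


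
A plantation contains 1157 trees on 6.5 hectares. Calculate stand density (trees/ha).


Formula: Stand Density = N_trees / Area_ha
Density = 1157 trees / 6.5 ha
Density = 178 trees/ha

178


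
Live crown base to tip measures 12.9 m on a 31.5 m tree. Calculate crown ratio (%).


Formula: Crown Ratio = (Crown Length / Total Height) * 100
CR = (12.9 m / 31.5 m) * 100
CR = 0.4095 * 100 = 41.0%

41.0


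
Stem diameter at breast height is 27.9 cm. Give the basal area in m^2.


Formula: BA = pi * (DBH/2)^2 / 10000  (cm^2 to m^2)
Radius = DBH/2 = 27.9/2 = 13.95 cm
BA = pi * 13.95^2 / 10000
   = 611.3618 cm^2 / 10000
   = 0.0611 m^2

0.0611


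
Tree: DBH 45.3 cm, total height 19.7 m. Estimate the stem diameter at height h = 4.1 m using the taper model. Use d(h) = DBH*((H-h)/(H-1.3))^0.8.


Taper: d(h) = DBH * ((H - h) / (H - 1.3))^0.8
Numerator = H - h = 19.7 - 4.1 = 15.6 m
Denominator = H - 1.3 = 19.7 - 1.3 = 18.4 m
Ratio = 15.6 / 18.4 = 0.84783
d = 45.3 * 0.84783^0.8 = 39.7 cm

39.7


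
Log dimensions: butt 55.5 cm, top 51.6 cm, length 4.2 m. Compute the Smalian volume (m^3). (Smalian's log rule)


Smalian: V = (A1 + A2)/2 * L,  A = pi*(D/200)^2
A1 = pi*(55.5/200)^2 = 0.241922 m^2
A2 = pi*(51.6/200)^2 = 0.209117 m^2
V = (0.241922+0.209117)/2*4.2 = 0.9472 m^3

0.9472


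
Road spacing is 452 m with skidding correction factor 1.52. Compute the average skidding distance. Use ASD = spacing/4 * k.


Formula: ASD = (spacing / 4) * correction
Uncorrected distance = spacing / 4 = 452 / 4 = 113 m
ASD = 113 * 1.52 = 172 m

172


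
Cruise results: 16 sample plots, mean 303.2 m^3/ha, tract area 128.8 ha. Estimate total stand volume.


Formula: Total Volume = Mean Volume per ha * Total Area
Total Volume = 303.2 m^3/ha * 128.8 ha
Total Volume = 39052 m^3

39052


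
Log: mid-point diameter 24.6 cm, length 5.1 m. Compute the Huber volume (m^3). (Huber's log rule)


Huber: V = Am * L,  Am = pi*(Dm/200)^2
Am = pi*(24.6/200)^2 = 0.047529 m^2
V = 0.047529*5.1 = 0.2424 m^3

0.2424


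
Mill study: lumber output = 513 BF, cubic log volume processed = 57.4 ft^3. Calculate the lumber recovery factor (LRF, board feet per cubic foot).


Formula: LRF = Lumber Output (BF) / Log Input (ft^3)
LRF = 513 BF / 57.4 ft^3
LRF = 8.94 BF/ft^3

8.94


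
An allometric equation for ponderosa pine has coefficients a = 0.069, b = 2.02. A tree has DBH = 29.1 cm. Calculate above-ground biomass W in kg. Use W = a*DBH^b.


Formula: W = a * DBH^b  (allometric power law)
DBH^b = 29.1^2.02 = 905.8657
W = 0.069 * 905.8657 = 62.5 kg

62.5


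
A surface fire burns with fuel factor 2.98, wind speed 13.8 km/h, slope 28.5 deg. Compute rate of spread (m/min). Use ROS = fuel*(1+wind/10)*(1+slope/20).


Formula: ROS = fuel * (1 + wind/10) * (1 + slope/20)
Wind factor = 1 + 13.8/10 = 2.38
Slope factor = 1 + 28.5/20 = 2.425
ROS = 2.98 * 2.38 * 2.425 = 17.2 m/min

17.2


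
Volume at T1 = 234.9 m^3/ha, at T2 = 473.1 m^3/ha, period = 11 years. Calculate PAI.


Formula: PAI = (V_T2 - V_T1) / (T2 - T1)
Volume increment = 473.1 - 234.9 = 238.2 m^3/ha
PAI = 238.2 / 11 = 21.65 m^3/ha/year

21.65


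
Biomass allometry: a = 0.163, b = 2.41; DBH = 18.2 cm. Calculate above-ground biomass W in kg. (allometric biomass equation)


Formula: W = a * DBH^b  (allometric power law)
DBH^b = 18.2^2.41 = 1088.3587
W = 0.163 * 1088.3587 = 177.4 kg

177.4


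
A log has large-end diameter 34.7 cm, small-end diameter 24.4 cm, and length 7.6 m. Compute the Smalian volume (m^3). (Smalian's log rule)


Smalian: V = (A1 + A2)/2 * L,  A = pi*(D/200)^2
A1 = pi*(34.7/200)^2 = 0.094569 m^2
A2 = pi*(24.4/200)^2 = 0.046759 m^2
V = (0.094569+0.046759)/2*7.6 = 0.537 m^3

0.537


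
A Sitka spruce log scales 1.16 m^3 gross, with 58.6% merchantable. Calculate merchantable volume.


Formula: MV = V_total * (merchantable_pct / 100)
Merchantable fraction = 58.6% / 100 = 0.586
MV = 1.16 m^3 * 0.586 = 0.68 m^3

0.68


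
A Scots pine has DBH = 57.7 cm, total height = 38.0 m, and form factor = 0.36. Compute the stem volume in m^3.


Formula: V = pi * (DBH/200)^2 * H * ff
Radius = DBH/200 = 57.7/200 = 0.2885 m
Radius^2 = 0.2885^2 = 0.08323225 m^2
V = pi * 0.08323225 * 38.0 * 0.36
V = 3.577 m^3

3.577


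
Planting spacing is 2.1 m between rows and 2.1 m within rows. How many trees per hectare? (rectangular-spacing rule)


Formula: TPH = 10000 m^2/ha / (spacing_x * spacing_y)
Area per tree = 2.1 m * 2.1 m = 4.41 m^2
TPH = 10000 / 4.41 = 2268 trees/ha

2268


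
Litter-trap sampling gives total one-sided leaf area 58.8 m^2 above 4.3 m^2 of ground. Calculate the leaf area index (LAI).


Formula: LAI = total leaf area / ground area  (dimensionless)
LAI = 58.8 m^2 / 4.3 m^2
LAI = 13.67

13.67


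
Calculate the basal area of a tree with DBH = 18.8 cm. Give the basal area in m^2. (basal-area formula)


Formula: BA = pi * (DBH/2)^2 / 10000  (cm^2 to m^2)
Radius = DBH/2 = 18.8/2 = 9.4 cm
BA = pi * 9.4^2 / 10000
   = 277.5911 cm^2 / 10000
   = 0.0278 m^2

0.0278


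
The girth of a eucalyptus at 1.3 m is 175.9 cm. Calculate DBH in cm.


Formula: DBH = C / pi
DBH = 175.9 / pi
pi = 3.14159...
DBH = 56.0 cm

56.0


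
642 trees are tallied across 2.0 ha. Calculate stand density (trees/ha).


Formula: Stand Density = N_trees / Area_ha
Density = 642 trees / 2.0 ha
Density = 321 trees/ha

321


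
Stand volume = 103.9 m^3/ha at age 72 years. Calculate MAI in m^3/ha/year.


Formula: MAI = Total Volume / Stand Age
MAI = 103.9 m^3/ha / 72 years
MAI = 1.44 m^3/ha/year

1.44


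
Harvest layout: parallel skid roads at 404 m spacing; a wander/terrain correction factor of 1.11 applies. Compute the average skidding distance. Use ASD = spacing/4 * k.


Formula: ASD = (spacing / 4) * correction
Uncorrected distance = spacing / 4 = 404 / 4 = 101 m
ASD = 101 * 1.11 = 112 m

112


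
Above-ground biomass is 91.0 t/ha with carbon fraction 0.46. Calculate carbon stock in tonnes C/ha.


Formula: Carbon Stock = Biomass * Carbon Fraction
C = 91.0 t/ha * 0.46
C = 41.9 t C/ha

41.9


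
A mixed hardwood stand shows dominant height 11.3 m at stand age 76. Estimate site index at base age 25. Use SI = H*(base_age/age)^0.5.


Formula: SI = H_dom * (base_age / age)^0.5
Age ratio = 25 / 76 = 0.32895
sqrt(age_ratio) = 0.57354
SI = 11.3 * 0.57354 = 6.5 m

6.5


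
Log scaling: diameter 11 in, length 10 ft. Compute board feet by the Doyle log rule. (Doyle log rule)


Doyle: BF = (D - 4)^2 * L / 16
Adjusted diameter = 11 - 4 = 7 in
(D-4)^2 = 7^2 = 49
BF = 49 * 10 / 16 = 31 BF

31


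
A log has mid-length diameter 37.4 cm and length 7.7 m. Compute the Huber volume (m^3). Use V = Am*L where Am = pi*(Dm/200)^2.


Huber: V = Am * L,  Am = pi*(Dm/200)^2
Am = pi*(37.4/200)^2 = 0.109858 m^2
V = 0.109858*7.7 = 0.8459 m^3

0.8459


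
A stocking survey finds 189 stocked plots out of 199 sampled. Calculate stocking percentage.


Formula: Stocking % = stocked plots / total plots * 100
Stocking = 189 / 199 * 100
Stocking = 0.9497 * 100 = 95.0%

95.0


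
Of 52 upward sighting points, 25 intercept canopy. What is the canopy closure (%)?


Formula: Canopy closure = covered points / total points * 100
Closure = 25 / 52 * 100
Closure = 0.4808 * 100 = 48.1%

48.1


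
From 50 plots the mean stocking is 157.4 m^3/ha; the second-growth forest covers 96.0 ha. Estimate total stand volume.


Formula: Total Volume = Mean Volume per ha * Total Area
Total Volume = 157.4 m^3/ha * 96.0 ha
Total Volume = 15110 m^3

15110


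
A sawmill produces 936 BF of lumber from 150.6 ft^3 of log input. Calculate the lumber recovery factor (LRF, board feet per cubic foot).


Formula: LRF = Lumber Output (BF) / Log Input (ft^3)
LRF = 936 BF / 150.6 ft^3
LRF = 6.22 BF/ft^3

6.22


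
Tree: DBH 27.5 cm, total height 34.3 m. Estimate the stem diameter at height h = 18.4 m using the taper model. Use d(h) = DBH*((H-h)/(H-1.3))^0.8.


Taper: d(h) = DBH * ((H - h) / (H - 1.3))^0.8
Numerator = H - h = 34.3 - 18.4 = 15.9 m
Denominator = H - 1.3 = 34.3 - 1.3 = 33.0 m
Ratio = 15.9 / 33.0 = 0.48182
d = 27.5 * 0.48182^0.8 = 15.3 cm

15.3


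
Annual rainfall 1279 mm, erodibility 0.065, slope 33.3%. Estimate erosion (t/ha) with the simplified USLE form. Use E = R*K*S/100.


Formula: E = R * K * S / 100  (simplified USLE)
R * K = 1279 * 0.065 = 83.135
E = 83.135 * 33.3 / 100 = 27.68 t/ha

27.68


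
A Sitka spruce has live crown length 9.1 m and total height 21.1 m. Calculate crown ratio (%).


Formula: Crown Ratio = (Crown Length / Total Height) * 100
CR = (9.1 m / 21.1 m) * 100
CR = 0.4313 * 100 = 43.1%

43.1


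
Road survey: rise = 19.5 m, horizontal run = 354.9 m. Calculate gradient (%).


Formula: Gradient = rise / run * 100
Gradient = 19.5 / 354.9 * 100 = 5.5%

5.5


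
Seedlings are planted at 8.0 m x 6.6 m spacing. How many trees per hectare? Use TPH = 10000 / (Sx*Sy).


Formula: TPH = 10000 m^2/ha / (spacing_x * spacing_y)
Area per tree = 8.0 m * 6.6 m = 52.8 m^2
TPH = 10000 / 52.8 = 189 trees/ha

189


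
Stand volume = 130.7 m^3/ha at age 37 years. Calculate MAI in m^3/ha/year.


Formula: MAI = Total Volume / Stand Age
MAI = 130.7 m^3/ha / 37 years
MAI = 3.53 m^3/ha/year

3.53


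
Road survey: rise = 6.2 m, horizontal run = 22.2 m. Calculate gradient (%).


Formula: Gradient = rise / run * 100
Gradient = 6.2 / 22.2 * 100 = 27.9%

27.9


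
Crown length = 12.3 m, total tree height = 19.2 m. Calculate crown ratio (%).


Formula: Crown Ratio = (Crown Length / Total Height) * 100
CR = (12.3 m / 19.2 m) * 100
CR = 0.6406 * 100 = 64.1%

64.1


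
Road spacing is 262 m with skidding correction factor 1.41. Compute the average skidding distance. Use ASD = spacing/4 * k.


Formula: ASD = (spacing / 4) * correction
Uncorrected distance = spacing / 4 = 262 / 4 = 65.5 m
ASD = 65.5 * 1.41 = 92 m

92


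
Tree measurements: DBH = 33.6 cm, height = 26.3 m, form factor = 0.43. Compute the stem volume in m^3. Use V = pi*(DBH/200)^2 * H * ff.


Formula: V = pi * (DBH/200)^2 * H * ff
Radius = DBH/200 = 33.6/200 = 0.168 m
Radius^2 = 0.168^2 = 0.028224 m^2
V = pi * 0.028224 * 26.3 * 0.43
V = 1.003 m^3

1.003


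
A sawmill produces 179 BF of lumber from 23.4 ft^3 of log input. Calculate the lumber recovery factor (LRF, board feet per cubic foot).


Formula: LRF = Lumber Output (BF) / Log Input (ft^3)
LRF = 179 BF / 23.4 ft^3
LRF = 7.65 BF/ft^3

7.65


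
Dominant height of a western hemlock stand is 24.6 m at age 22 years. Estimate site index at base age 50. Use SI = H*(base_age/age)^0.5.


Formula: SI = H_dom * (base_age / age)^0.5
Age ratio = 50 / 22 = 2.27273
sqrt(age_ratio) = 1.50756
SI = 24.6 * 1.50756 = 37.1 m

37.1


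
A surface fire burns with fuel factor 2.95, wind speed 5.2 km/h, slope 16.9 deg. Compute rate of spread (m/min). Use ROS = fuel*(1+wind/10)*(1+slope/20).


Formula: ROS = fuel * (1 + wind/10) * (1 + slope/20)
Wind factor = 1 + 5.2/10 = 1.52
Slope factor = 1 + 16.9/20 = 1.845
ROS = 2.95 * 1.52 * 1.845 = 8.27 m/min

8.27


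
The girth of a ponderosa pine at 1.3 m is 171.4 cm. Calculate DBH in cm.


Formula: DBH = C / pi
DBH = 171.4 / pi
pi = 3.14159...
DBH = 54.6 cm

54.6


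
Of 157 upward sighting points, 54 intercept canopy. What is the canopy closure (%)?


Formula: Canopy closure = covered points / total points * 100
Closure = 54 / 157 * 100
Closure = 0.3439 * 100 = 34.4%

34.4


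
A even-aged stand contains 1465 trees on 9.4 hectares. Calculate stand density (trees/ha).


Formula: Stand Density = N_trees / Area_ha
Density = 1465 trees / 9.4 ha
Density = 156 trees/ha

156


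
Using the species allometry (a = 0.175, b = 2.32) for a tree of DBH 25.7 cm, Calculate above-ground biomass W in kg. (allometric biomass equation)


Formula: W = a * DBH^b  (allometric power law)
DBH^b = 25.7^2.32 = 1866.5724
W = 0.175 * 1866.5724 = 326.7 kg

326.7


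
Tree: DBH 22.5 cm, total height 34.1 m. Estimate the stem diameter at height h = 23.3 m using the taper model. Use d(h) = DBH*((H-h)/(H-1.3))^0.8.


Taper: d(h) = DBH * ((H - h) / (H - 1.3))^0.8
Numerator = H - h = 34.1 - 23.3 = 10.8 m
Denominator = H - 1.3 = 34.1 - 1.3 = 32.8 m
Ratio = 10.8 / 32.8 = 0.32927
d = 22.5 * 0.32927^0.8 = 9.3 cm

9.3


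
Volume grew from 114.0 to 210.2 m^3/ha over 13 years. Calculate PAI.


Formula: PAI = (V_T2 - V_T1) / (T2 - T1)
Volume increment = 210.2 - 114.0 = 96.2 m^3/ha
PAI = 96.2 / 13 = 7.4 m^3/ha/year

7.4


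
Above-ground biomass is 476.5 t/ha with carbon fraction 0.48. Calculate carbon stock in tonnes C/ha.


Formula: Carbon Stock = Biomass * Carbon Fraction
C = 476.5 t/ha * 0.48
C = 228.7 t C/ha

228.7


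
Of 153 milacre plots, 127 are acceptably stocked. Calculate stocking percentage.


Formula: Stocking % = stocked plots / total plots * 100
Stocking = 127 / 153 * 100
Stocking = 0.8301 * 100 = 83.0%

83.0


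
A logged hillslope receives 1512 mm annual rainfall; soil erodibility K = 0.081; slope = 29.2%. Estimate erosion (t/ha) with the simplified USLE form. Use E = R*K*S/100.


Formula: E = R * K * S / 100  (simplified USLE)
R * K = 1512 * 0.081 = 122.472
E = 122.472 * 29.2 / 100 = 35.76 t/ha

35.76


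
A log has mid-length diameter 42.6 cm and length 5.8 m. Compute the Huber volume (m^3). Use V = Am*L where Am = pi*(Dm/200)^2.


Huber: V = Am * L,  Am = pi*(Dm/200)^2
Am = pi*(42.6/200)^2 = 0.142531 m^2
V = 0.142531*5.8 = 0.8267 m^3

0.8267


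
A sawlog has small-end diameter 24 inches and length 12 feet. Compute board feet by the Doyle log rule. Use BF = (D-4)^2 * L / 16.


Doyle: BF = (D - 4)^2 * L / 16
Adjusted diameter = 24 - 4 = 20 in
(D-4)^2 = 20^2 = 400
BF = 400 * 12 / 16 = 300 BF

300


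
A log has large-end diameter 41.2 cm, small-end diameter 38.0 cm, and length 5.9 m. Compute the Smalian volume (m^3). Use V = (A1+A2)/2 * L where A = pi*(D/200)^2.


Smalian: V = (A1 + A2)/2 * L,  A = pi*(D/200)^2
A1 = pi*(41.2/200)^2 = 0.133317 m^2
A2 = pi*(38.0/200)^2 = 0.113411 m^2
V = (0.133317+0.113411)/2*5.9 = 0.7278 m^3

0.7278


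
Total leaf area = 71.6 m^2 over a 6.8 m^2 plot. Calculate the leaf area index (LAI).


Formula: LAI = total leaf area / ground area  (dimensionless)
LAI = 71.6 m^2 / 6.8 m^2
LAI = 10.53

10.53


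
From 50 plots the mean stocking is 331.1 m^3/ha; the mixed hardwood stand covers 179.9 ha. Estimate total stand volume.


Formula: Total Volume = Mean Volume per ha * Total Area
Total Volume = 331.1 m^3/ha * 179.9 ha
Total Volume = 59565 m^3

59565


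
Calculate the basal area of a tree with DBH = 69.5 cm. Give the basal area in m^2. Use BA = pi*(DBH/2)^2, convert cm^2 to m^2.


Formula: BA = pi * (DBH/2)^2 / 10000  (cm^2 to m^2)
Radius = DBH/2 = 69.5/2 = 34.75 cm
BA = pi * 34.75^2 / 10000
   = 3793.6695 cm^2 / 10000
   = 0.3794 m^2

0.3794


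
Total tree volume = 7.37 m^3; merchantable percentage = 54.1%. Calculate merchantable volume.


Formula: MV = V_total * (merchantable_pct / 100)
Merchantable fraction = 54.1% / 100 = 0.541
MV = 7.37 m^3 * 0.541 = 3.987 m^3

3.987


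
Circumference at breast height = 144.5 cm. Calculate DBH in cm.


Formula: DBH = C / pi
DBH = 144.5 / pi
pi = 3.14159...
DBH = 46.0 cm

46.0


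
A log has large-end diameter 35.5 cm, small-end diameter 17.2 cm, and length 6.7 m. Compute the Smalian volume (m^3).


Smalian: V = (A1 + A2)/2 * L,  A = pi*(D/200)^2
A1 = pi*(35.5/200)^2 = 0.09898 m^2
A2 = pi*(17.2/200)^2 = 0.023235 m^2
V = (0.09898+0.023235)/2*6.7 = 0.4094 m^3

0.4094


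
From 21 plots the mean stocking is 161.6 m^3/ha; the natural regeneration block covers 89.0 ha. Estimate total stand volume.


Formula: Total Volume = Mean Volume per ha * Total Area
Total Volume = 161.6 m^3/ha * 89.0 ha
Total Volume = 14382 m^3

14382


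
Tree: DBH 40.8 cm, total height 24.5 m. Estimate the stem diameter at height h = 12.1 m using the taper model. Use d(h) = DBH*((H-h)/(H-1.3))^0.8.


Taper: d(h) = DBH * ((H - h) / (H - 1.3))^0.8
Numerator = H - h = 24.5 - 12.1 = 12.4 m
Denominator = H - 1.3 = 24.5 - 1.3 = 23.2 m
Ratio = 12.4 / 23.2 = 0.53448
d = 40.8 * 0.53448^0.8 = 24.7 cm

24.7


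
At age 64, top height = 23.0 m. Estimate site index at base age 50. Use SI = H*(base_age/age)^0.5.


Formula: SI = H_dom * (base_age / age)^0.5
Age ratio = 50 / 64 = 0.78125
sqrt(age_ratio) = 0.88388
SI = 23.0 * 0.88388 = 20.3 m

20.3


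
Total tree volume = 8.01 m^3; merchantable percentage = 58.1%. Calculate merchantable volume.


Formula: MV = V_total * (merchantable_pct / 100)
Merchantable fraction = 58.1% / 100 = 0.581
MV = 8.01 m^3 * 0.581 = 4.654 m^3

4.654


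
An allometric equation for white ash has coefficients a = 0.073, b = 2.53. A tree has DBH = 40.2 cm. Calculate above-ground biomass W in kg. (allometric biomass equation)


Formula: W = a * DBH^b  (allometric power law)
DBH^b = 40.2^2.53 = 11447.0061
W = 0.073 * 11447.0061 = 835.6 kg

835.6


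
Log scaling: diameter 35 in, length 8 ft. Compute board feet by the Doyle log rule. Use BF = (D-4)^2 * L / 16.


Doyle: BF = (D - 4)^2 * L / 16
Adjusted diameter = 35 - 4 = 31 in
(D-4)^2 = 31^2 = 961
BF = 961 * 8 / 16 = 481 BF

481


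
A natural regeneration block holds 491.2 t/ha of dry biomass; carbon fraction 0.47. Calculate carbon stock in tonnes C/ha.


Formula: Carbon Stock = Biomass * Carbon Fraction
C = 491.2 t/ha * 0.47
C = 230.9 t C/ha

230.9


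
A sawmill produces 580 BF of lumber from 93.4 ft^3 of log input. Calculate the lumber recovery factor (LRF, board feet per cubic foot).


Formula: LRF = Lumber Output (BF) / Log Input (ft^3)
LRF = 580 BF / 93.4 ft^3
LRF = 6.21 BF/ft^3

6.21


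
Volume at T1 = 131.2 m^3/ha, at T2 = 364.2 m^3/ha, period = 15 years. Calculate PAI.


Formula: PAI = (V_T2 - V_T1) / (T2 - T1)
Volume increment = 364.2 - 131.2 = 233.0 m^3/ha
PAI = 233.0 / 15 = 15.53 m^3/ha/year

15.53


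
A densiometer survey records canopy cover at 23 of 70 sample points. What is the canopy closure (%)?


Formula: Canopy closure = covered points / total points * 100
Closure = 23 / 70 * 100
Closure = 0.3286 * 100 = 32.9%

32.9


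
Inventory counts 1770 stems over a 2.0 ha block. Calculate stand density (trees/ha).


Formula: Stand Density = N_trees / Area_ha
Density = 1770 trees / 2.0 ha
Density = 885 trees/ha

885


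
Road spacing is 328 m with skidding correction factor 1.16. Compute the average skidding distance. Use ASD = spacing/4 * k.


Formula: ASD = (spacing / 4) * correction
Uncorrected distance = spacing / 4 = 328 / 4 = 82 m
ASD = 82 * 1.16 = 95 m

95


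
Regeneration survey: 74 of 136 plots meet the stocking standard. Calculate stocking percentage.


Formula: Stocking % = stocked plots / total plots * 100
Stocking = 74 / 136 * 100
Stocking = 0.5441 * 100 = 54.4%

54.4


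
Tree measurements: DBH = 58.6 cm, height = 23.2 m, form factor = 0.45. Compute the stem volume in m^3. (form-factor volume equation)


Formula: V = pi * (DBH/200)^2 * H * ff
Radius = DBH/200 = 58.6/200 = 0.293 m
Radius^2 = 0.293^2 = 0.085849 m^2
V = pi * 0.085849 * 23.2 * 0.45
V = 2.816 m^3

2.816


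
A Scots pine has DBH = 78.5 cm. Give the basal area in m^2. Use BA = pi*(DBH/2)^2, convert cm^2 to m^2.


Formula: BA = pi * (DBH/2)^2 / 10000  (cm^2 to m^2)
Radius = DBH/2 = 78.5/2 = 39.25 cm
BA = pi * 39.25^2 / 10000
   = 4839.8198 cm^2 / 10000
   = 0.484 m^2

0.484


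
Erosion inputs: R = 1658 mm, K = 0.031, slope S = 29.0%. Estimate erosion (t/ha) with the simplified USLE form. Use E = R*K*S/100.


Formula: E = R * K * S / 100  (simplified USLE)
R * K = 1658 * 0.031 = 51.398
E = 51.398 * 29.0 / 100 = 14.91 t/ha

14.91


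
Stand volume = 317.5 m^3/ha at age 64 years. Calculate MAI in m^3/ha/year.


Formula: MAI = Total Volume / Stand Age
MAI = 317.5 m^3/ha / 64 years
MAI = 4.96 m^3/ha/year

4.96


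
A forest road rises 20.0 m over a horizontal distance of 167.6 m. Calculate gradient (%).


Formula: Gradient = rise / run * 100
Gradient = 20.0 / 167.6 * 100 = 11.9%

11.9


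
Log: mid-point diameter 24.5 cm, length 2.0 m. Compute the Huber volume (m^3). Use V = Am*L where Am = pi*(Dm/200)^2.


Huber: V = Am * L,  Am = pi*(Dm/200)^2
Am = pi*(24.5/200)^2 = 0.047144 m^2
V = 0.047144*2.0 = 0.0943 m^3

0.0943
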